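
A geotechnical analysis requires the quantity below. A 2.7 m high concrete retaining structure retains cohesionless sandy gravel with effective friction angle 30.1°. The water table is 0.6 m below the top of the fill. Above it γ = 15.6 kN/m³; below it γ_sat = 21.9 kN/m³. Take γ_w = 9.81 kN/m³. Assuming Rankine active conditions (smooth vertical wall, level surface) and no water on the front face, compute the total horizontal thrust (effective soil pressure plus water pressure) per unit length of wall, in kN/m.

37.9 kN/m

K_a = tan²(45° − φ/2) = 0.3320.
γ' = 21.9 − 9.81 = 12.09 kN/m³. Depth below WT = 2.1 m.
σ'_h at WT = K_a γ d_w = 3.107 kPa; at base = 3.107 + K_a γ' × 2.1 = 11.54 kPa.
P₁ (0–0.6 m) = ½×3.107×0.6 = 0.9322. P₂ (0.6–2.7 m) = ½(3.107+11.54)×2.1 = 15.38.
P_w = ½ γ_w h₂² = 0.5×9.81×2.1² = 21.63. Total = 0.9322+15.38+21.63 = 37.94 kN/m.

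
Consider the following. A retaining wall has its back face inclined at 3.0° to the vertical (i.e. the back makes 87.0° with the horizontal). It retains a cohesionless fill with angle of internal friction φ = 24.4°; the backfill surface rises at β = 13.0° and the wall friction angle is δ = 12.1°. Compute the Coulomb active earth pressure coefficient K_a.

K_a = sin²(α+φ) / [sin²α · sin(α−δ) · (1 + √{sin(φ+δ)sin(φ−β) / (sin(α−δ)sin(α+β))})²].
With α = 87.0°, φ = 24.4°, δ = 12.1°, β = 13.0°: K_a = 0.4928.

0.493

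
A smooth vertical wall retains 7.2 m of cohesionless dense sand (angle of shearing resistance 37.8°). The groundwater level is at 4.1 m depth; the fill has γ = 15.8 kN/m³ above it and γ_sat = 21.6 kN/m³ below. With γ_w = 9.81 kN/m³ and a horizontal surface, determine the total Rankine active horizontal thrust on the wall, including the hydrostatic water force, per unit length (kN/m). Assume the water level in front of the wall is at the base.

141 kN/m

K_a = tan²(45° − φ/2) = 0.2400.
γ' = 21.6 − 9.81 = 11.79 kN/m³. Depth below WT = 3.1 m.
σ'_h at WT = K_a γ d_w = 15.55 kPa; at base = 15.55 + K_a γ' × 3.1 = 24.32 kPa.
P₁ (0–4.1 m) = ½×15.55×4.1 = 31.87. P₂ (4.1–7.2 m) = ½(15.55+24.32)×3.1 = 61.79.
P_w = ½ γ_w h₂² = 0.5×9.81×3.1² = 47.14. Total = 31.87+61.79+47.14 = 140.8 kN/m.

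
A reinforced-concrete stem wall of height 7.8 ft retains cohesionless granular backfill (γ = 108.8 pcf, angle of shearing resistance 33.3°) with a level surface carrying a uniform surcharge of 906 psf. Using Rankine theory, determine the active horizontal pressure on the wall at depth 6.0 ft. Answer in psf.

454 psf

K_a = (1 − sin φ)/(1 + sin φ) = 0.2911.
σ_v = γz + q = 108.8 × 6.0 + 906 = 1559 psf.
σ_h = K_a σ_v = 0.2911 × 1559 = 453.8 psf.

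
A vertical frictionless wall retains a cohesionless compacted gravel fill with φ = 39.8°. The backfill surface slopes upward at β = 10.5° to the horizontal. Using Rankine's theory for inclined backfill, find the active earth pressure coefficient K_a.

K_a = cos β · (cos β − √(cos²β − cos²φ)) / (cos β + √(cos²β − cos²φ)).
cos β = 0.9833, cos φ = 0.7683, √(cos²β − cos²φ) = 0.6136.
K_a = 0.9833 × (0.9833 − 0.6136)/(0.9833 + 0.6136) = 0.2276.

0.228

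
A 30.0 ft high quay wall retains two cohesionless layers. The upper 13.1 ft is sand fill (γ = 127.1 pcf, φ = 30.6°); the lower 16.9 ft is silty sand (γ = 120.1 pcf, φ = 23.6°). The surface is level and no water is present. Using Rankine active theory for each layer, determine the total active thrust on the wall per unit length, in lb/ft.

22900 lb/ft

K_a1 = tan²(45°−30.6°/2) = 0.3253; K_a2 = tan²(45°−23.6°/2) = 0.4282.
Layer 1: σ at base = K_a1 γ₁ h₁ = 541.7 psf; P₁ = ½×541.7×13.1 = 3548.
Layer 2: σ_v at top = γ₁h₁ = 1665; σ_h top = K_a2×1665 = 713.0; σ_h base = K_a2×(1665+120.1×16.9) = 1582.
P₂ = ½(713.0+1582)×16.9 = 19390. Total P_a = 3548+19390 = 22940 lb/ft.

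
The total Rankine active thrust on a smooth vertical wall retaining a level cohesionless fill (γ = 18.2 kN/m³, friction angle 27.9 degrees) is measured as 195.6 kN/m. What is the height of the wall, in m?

K_a = 0.3625. P_a = ½ K_a γ H² ⇒ H = √(2P_a/(K_a γ)).
H = √(2×195.6/(0.3625×18.2)) = 7.701 m.

7.70 m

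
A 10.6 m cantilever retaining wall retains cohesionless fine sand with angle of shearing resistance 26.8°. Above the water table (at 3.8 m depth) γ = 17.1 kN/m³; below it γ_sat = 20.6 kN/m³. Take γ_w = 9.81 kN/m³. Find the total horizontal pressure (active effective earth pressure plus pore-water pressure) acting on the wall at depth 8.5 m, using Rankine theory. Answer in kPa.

K_a = (1 − sin φ)/(1 + sin φ) = 0.3785.
γ' = 20.6 − 9.81 = 10.79 kN/m³.
Effective vertical stress at 8.5 m: σ'_v = 17.1×3.8 + 10.79×4.70 = 115.7 kPa.
σ'_h = K_a σ'_v = 0.3785 × 115.7 = 43.79 kPa; u = γ_w × 4.70 = 46.11 kPa.
Total σ_h = 43.79 + 46.11 = 89.89 kPa.

89.9 kPa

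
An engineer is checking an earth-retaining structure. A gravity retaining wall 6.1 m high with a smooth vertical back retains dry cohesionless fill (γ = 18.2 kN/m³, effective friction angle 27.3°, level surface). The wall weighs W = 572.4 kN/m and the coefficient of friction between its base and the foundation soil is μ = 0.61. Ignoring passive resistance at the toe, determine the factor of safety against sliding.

2.78

K_a = tan²(45° − 27.3°/2) = 0.3711.
P_a = ½K_aγH² = 0.5×0.3711×18.2×6.1² = 125.7 kN/m, acting at H/3 = 2.033 m above the base.
FS_sliding = μW / P_a = 0.61×572.4 / 125.7 = 2.778.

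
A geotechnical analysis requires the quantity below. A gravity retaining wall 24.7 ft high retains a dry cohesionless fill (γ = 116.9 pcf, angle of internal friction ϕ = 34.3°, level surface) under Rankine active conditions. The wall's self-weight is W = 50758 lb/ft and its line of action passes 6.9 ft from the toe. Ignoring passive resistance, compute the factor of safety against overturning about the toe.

K_a = tan²(45° − 34.3°/2) = 0.2792.
P_a = ½K_aγH² = 0.5×0.2792×116.9×24.7² = 9955 lb/ft, acting at H/3 = 8.233 ft above the base.
Overturning moment M_o = P_a × H/3 = 9955 × 8.233 = 81960.
Resisting moment M_r = W × 6.9 = 50758 × 6.9 = 350200.
FS_overturning = M_r/M_o = 350200/81960 = 4.273.

4.27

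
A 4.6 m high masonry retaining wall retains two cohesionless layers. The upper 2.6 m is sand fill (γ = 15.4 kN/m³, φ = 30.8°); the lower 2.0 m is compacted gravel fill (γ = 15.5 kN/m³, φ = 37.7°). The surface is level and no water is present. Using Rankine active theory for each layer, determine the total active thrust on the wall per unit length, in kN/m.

43.6 kN/m

K_a1 = tan²(45°−30.8°/2) = 0.3227; K_a2 = tan²(45°−37.7°/2) = 0.2411.
Layer 1: σ at base = K_a1 γ₁ h₁ = 12.92 kPa; P₁ = ½×12.92×2.6 = 16.80.
Layer 2: σ_v at top = γ₁h₁ = 40.04; σ_h top = K_a2×40.04 = 9.652; σ_h base = K_a2×(40.04+15.5×2.0) = 17.12.
P₂ = ½(9.652+17.12)×2.0 = 26.78. Total P_a = 16.80+26.78 = 43.57 kN/m.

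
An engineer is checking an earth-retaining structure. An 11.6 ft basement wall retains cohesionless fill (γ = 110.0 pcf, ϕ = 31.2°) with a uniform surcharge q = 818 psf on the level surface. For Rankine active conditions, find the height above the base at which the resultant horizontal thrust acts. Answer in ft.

K_a = 0.3175.
Triangular part P₁ = ½K_aγH² = 2350 at H/3 = 3.867 ft; rectangular part P₂ = K_a q H = 3013 at H/2 = 5.800 ft.
ȳ = (P₁·3.867 + P₂·5.800)/(P₁+P₂) = 4.953 ft.

4.95 ft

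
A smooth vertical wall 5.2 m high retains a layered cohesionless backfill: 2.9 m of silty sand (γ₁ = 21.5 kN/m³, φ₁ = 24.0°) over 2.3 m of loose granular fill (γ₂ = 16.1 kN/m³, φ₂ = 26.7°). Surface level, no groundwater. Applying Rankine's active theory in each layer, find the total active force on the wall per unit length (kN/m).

109 kN/m

K_a1 = tan²(45°−24.0°/2) = 0.4217; K_a2 = tan²(45°−26.7°/2) = 0.3800.
Layer 1: σ at base = K_a1 γ₁ h₁ = 26.29 kPa; P₁ = ½×26.29×2.9 = 38.13.
Layer 2: σ_v at top = γ₁h₁ = 62.35; σ_h top = K_a2×62.35 = 23.69; σ_h base = K_a2×(62.35+16.1×2.3) = 37.76.
P₂ = ½(23.69+37.76)×2.3 = 70.67. Total P_a = 38.13+70.67 = 108.8 kN/m.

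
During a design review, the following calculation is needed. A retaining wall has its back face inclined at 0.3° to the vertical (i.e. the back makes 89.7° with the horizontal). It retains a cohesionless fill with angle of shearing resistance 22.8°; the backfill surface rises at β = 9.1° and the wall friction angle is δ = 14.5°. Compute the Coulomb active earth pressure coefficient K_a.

0.459

K_a = sin²(α+φ) / [sin²α · sin(α−δ) · (1 + √{sin(φ+δ)sin(φ−β) / (sin(α−δ)sin(α+β))})²].
With α = 89.7°, φ = 22.8°, δ = 14.5°, β = 9.1°: K_a = 0.4585.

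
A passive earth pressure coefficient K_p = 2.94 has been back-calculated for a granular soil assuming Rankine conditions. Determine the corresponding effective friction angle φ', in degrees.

29.5°

K_p = (1+sin φ)/(1−sin φ) ⇒ sin φ = (K_p − 1)/(K_p + 1) = 0.4924.
φ = arcsin(0.4924) = 29.50°.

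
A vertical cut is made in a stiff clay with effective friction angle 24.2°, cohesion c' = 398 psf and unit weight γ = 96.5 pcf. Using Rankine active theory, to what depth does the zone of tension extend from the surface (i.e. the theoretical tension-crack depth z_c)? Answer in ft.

K_a = tan²(45° − 24.2°/2) = 0.4185; √K_a = 0.6469.
The active pressure is zero where K_a γ z = 2c√K_a, so z_c = 2c/(γ√K_a) = 2×398/(96.5×0.6469) = 12.75 ft.

12.8 ft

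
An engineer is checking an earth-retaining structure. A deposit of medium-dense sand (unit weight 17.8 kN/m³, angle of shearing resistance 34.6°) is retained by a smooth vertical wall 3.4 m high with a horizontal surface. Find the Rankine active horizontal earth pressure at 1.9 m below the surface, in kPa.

K_a = (1 − sin φ)/(1 + sin φ) = 0.2756.
σ_h = K_a γ z = 0.2756 × 17.8 × 1.9 = 9.322 kPa.

9.32 kPa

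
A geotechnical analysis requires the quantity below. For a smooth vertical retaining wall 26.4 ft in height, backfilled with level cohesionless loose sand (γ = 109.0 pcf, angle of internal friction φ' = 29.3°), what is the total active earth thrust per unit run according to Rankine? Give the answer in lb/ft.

13000 lb/ft

K_a = tan²(45° − φ/2) = 0.3428.
P_a = ½ K_a γ H² = 0.5 × 0.3428 × 109.0 × 26.4² = 13020 lb/ft.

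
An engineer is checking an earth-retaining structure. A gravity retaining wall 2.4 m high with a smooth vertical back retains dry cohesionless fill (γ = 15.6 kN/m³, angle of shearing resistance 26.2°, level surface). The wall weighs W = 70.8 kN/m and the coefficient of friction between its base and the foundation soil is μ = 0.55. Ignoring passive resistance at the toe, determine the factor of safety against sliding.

K_a = tan²(45° − 26.2°/2) = 0.3874.
P_a = ½K_aγH² = 0.5×0.3874×15.6×2.4² = 17.41 kN/m, acting at H/3 = 0.8000 m above the base.
FS_sliding = μW / P_a = 0.55×70.8 / 17.41 = 2.237.

2.24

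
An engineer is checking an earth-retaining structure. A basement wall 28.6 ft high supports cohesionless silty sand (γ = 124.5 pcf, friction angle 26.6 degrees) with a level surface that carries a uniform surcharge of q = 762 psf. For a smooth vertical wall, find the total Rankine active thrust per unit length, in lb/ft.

27700 lb/ft

K_a = tan²(45° − φ/2) = 0.3814.
Soil triangle: ½ K_a γ H² = 0.5×0.3814×124.5×28.6² = 19420 lb/ft.
Surcharge rectangle: K_a q H = 0.3814×762×28.6 = 8313 lb/ft.
Total = 19420 + 8313 = 27740 lb/ft.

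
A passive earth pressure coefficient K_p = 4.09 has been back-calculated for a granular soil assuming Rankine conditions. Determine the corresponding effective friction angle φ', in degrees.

K_p = (1+sin φ)/(1−sin φ) ⇒ sin φ = (K_p − 1)/(K_p + 1) = 0.6071.
φ = arcsin(0.6071) = 37.38°.

37.4°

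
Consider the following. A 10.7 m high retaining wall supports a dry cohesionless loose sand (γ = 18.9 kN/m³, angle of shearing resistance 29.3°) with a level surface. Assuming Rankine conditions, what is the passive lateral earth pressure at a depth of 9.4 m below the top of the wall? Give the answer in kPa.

K_p = (1 + sin φ)/(1 − sin φ) = 2.917.
σ_h = K_p γ z = 2.917 × 18.9 × 9.4 = 518.2 kPa.

518 kPa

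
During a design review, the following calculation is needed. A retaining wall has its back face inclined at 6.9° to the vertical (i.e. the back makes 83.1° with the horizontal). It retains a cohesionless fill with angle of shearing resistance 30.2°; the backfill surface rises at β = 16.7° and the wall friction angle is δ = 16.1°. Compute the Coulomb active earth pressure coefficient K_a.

K_a = sin²(α+φ) / [sin²α · sin(α−δ) · (1 + √{sin(φ+δ)sin(φ−β) / (sin(α−δ)sin(α+β))})²].
With α = 83.1°, φ = 30.2°, δ = 16.1°, β = 16.7°: K_a = 0.4538.

0.454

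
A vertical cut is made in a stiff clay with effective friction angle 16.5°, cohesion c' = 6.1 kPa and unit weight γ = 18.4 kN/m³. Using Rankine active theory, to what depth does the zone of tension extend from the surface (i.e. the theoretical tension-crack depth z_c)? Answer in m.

K_a = tan²(45° − 16.5°/2) = 0.5576; √K_a = 0.7467.
The active pressure is zero where K_a γ z = 2c√K_a, so z_c = 2c/(γ√K_a) = 2×6.1/(18.4×0.7467) = 0.8879 m.

0.888 m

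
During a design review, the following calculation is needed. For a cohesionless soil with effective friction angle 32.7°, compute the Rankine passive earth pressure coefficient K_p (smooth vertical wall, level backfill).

K_p = (1 + sin φ)/(1 − sin φ) = tan²(45° + 32.7°/2) = 3.350.

3.35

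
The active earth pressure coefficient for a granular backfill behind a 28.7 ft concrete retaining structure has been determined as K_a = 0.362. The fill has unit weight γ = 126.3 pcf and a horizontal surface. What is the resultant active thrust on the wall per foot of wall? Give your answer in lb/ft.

18800 lb/ft

P = ½ K_a γ H² = 0.5 × 0.362 × 126.3 × 28.7² = 18830 lb/ft.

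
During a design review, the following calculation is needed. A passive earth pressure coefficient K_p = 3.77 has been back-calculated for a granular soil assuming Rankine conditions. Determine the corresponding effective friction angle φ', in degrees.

K_p = (1+sin φ)/(1−sin φ) ⇒ sin φ = (K_p − 1)/(K_p + 1) = 0.5807.
φ = arcsin(0.5807) = 35.50°.

35.5°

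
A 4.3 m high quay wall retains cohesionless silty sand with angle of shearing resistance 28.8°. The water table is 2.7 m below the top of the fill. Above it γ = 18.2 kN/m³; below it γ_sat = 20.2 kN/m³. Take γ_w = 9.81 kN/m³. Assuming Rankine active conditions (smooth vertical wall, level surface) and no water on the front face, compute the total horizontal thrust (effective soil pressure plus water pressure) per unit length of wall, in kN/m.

K_a = tan²(45° − φ/2) = 0.3498.
γ' = 20.2 − 9.81 = 10.39 kN/m³. Depth below WT = 1.6 m.
σ'_h at WT = K_a γ d_w = 17.19 kPa; at base = 17.19 + K_a γ' × 1.6 = 23.00 kPa.
P₁ (0–2.7 m) = ½×17.19×2.7 = 23.20. P₂ (2.7–4.3 m) = ½(17.19+23.00)×1.6 = 32.15.
P_w = ½ γ_w h₂² = 0.5×9.81×1.6² = 12.56. Total = 23.20+32.15+12.56 = 67.91 kN/m.

67.9 kN/m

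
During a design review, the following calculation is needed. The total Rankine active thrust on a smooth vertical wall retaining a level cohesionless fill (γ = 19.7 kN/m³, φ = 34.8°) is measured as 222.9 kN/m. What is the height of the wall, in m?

K_a = 0.2733. P_a = ½ K_a γ H² ⇒ H = √(2P_a/(K_a γ)).
H = √(2×222.9/(0.2733×19.7)) = 9.099 m.

9.10 m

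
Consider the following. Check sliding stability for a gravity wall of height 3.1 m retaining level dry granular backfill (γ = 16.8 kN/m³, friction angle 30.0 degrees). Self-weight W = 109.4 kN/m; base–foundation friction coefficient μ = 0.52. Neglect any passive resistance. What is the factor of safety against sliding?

K_a = tan²(45° − 30.0°/2) = 0.3333.
P_a = ½K_aγH² = 0.5×0.3333×16.8×3.1² = 26.91 kN/m, acting at H/3 = 1.033 m above the base.
FS_sliding = μW / P_a = 0.52×109.4 / 26.91 = 2.114.

2.11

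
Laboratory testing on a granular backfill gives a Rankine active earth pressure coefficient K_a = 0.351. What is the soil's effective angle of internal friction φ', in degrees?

28.7°

K_a = tan²(45° − φ/2) ⇒ 45° − φ/2 = arctan(√0.351) = 30.64°.
φ = 2(45° − 30.64°) = 28.71°.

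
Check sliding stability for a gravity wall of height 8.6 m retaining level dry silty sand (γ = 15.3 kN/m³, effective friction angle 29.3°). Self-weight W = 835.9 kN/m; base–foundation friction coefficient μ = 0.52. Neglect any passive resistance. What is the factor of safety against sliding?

K_a = tan²(45° − 29.3°/2) = 0.3428.
P_a = ½K_aγH² = 0.5×0.3428×15.3×8.6² = 194.0 kN/m, acting at H/3 = 2.867 m above the base.
FS_sliding = μW / P_a = 0.52×835.9 / 194.0 = 2.241.

2.24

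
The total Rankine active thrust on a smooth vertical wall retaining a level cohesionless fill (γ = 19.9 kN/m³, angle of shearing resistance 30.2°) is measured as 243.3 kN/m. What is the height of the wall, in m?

K_a = 0.3307. P_a = ½ K_a γ H² ⇒ H = √(2P_a/(K_a γ)).
H = √(2×243.3/(0.3307×19.9)) = 8.599 m.

8.60 m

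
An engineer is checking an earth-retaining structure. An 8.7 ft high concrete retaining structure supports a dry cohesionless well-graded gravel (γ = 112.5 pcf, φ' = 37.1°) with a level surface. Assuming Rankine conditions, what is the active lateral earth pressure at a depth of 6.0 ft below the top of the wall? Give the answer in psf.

167 psf

K_a = (1 − sin φ)/(1 + sin φ) = 0.2475.
σ_h = K_a γ z = 0.2475 × 112.5 × 6.0 = 167.1 psf.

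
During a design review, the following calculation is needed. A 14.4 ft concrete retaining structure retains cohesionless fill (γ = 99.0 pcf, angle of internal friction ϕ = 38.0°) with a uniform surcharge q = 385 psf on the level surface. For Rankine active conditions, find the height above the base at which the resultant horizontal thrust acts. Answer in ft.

K_a = 0.2379.
Triangular part P₁ = ½K_aγH² = 2442 at H/3 = 4.800 ft; rectangular part P₂ = K_a q H = 1319 at H/2 = 7.200 ft.
ȳ = (P₁·4.800 + P₂·7.200)/(P₁+P₂) = 5.642 ft.

5.64 ft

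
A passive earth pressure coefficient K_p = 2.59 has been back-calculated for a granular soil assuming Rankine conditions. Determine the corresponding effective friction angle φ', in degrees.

K_p = (1+sin φ)/(1−sin φ) ⇒ sin φ = (K_p − 1)/(K_p + 1) = 0.4429.
φ = arcsin(0.4429) = 26.29°.

26.3°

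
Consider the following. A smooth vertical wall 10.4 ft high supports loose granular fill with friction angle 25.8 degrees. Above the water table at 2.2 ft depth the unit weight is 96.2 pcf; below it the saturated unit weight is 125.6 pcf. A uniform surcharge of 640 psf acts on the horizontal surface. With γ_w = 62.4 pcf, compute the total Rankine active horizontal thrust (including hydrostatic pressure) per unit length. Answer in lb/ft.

K_a = tan²(45° − φ/2) = 0.3935.
γ' = 125.6 − 62.4 = 63.20 pcf. h₂ = H − d_w = 8.2 ft.
σ'_h: at surface K_a·q = 251.8; at WT K_a(q+γd_w) = 335.1; at base K_a(q+γd_w+γ'h₂) = 539.1 psf.
P₁ = ½(251.8+335.1)×2.2 = 645.7; P₂ = ½(335.1+539.1)×8.2 = 3584; P_w = ½γ_w h₂² = 2098.
Total = 645.7+3584+2098 = 6328 lb/ft.

6330 lb/ft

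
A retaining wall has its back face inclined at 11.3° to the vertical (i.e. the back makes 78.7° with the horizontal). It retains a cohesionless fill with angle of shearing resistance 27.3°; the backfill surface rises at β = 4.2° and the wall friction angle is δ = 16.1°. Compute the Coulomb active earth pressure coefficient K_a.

K_a = sin²(α+φ) / [sin²α · sin(α−δ) · (1 + √{sin(φ+δ)sin(φ−β) / (sin(α−δ)sin(α+β))})²].
With α = 78.7°, φ = 27.3°, δ = 16.1°, β = 4.2°: K_a = 0.4487.

0.449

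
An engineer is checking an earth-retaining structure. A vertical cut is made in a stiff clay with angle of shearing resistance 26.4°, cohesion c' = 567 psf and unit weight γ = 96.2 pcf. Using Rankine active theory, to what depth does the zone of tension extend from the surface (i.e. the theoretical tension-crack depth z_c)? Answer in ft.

19.0 ft

K_a = tan²(45° − 26.4°/2) = 0.3844; √K_a = 0.6200.
The active pressure is zero where K_a γ z = 2c√K_a, so z_c = 2c/(γ√K_a) = 2×567/(96.2×0.6200) = 19.01 ft.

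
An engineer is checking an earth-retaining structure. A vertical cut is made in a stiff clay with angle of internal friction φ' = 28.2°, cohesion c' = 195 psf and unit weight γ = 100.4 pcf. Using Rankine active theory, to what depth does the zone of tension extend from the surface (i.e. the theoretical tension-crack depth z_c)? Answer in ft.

K_a = tan²(45° − 28.2°/2) = 0.3582; √K_a = 0.5985.
The active pressure is zero where K_a γ z = 2c√K_a, so z_c = 2c/(γ√K_a) = 2×195/(100.4×0.5985) = 6.490 ft.

6.49 ft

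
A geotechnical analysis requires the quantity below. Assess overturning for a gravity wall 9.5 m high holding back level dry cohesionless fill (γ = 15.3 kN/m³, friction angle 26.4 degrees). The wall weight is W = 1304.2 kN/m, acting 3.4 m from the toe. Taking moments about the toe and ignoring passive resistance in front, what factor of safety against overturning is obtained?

K_a = tan²(45° − 26.4°/2) = 0.3844.
P_a = ½K_aγH² = 0.5×0.3844×15.3×9.5² = 265.4 kN/m, acting at H/3 = 3.167 m above the base.
Overturning moment M_o = P_a × H/3 = 265.4 × 3.167 = 840.5.
Resisting moment M_r = W × 3.4 = 1304.2 × 3.4 = 4434.
FS_overturning = M_r/M_o = 4434/840.5 = 5.276.

5.28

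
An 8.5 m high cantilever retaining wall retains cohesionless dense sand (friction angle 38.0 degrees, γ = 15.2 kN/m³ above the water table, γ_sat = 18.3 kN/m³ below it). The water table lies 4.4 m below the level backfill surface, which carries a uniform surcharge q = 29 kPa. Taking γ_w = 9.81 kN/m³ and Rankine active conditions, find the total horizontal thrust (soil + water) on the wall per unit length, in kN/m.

K_a = tan²(45° − φ/2) = 0.2379.
γ' = 18.3 − 9.81 = 8.490 kN/m³. h₂ = H − d_w = 4.1 m.
σ'_h: at surface K_a·q = 6.899; at WT K_a(q+γd_w) = 22.81; at base K_a(q+γd_w+γ'h₂) = 31.09 kPa.
P₁ = ½(6.899+22.81)×4.4 = 65.36; P₂ = ½(22.81+31.09)×4.1 = 110.5; P_w = ½γ_w h₂² = 82.45.
Total = 65.36+110.5+82.45 = 258.3 kN/m.

258 kN/m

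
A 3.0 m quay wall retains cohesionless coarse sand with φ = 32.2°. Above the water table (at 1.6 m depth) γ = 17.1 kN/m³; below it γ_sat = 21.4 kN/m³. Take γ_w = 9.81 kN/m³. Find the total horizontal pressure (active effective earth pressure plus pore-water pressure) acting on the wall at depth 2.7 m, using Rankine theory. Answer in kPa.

K_a = (1 − sin φ)/(1 + sin φ) = 0.3047.
γ' = 21.4 − 9.81 = 11.59 kN/m³.
Effective vertical stress at 2.7 m: σ'_v = 17.1×1.6 + 11.59×1.10 = 40.11 kPa.
σ'_h = K_a σ'_v = 0.3047 × 40.11 = 12.22 kPa; u = γ_w × 1.10 = 10.79 kPa.
Total σ_h = 12.22 + 10.79 = 23.01 kPa.

23.0 kPa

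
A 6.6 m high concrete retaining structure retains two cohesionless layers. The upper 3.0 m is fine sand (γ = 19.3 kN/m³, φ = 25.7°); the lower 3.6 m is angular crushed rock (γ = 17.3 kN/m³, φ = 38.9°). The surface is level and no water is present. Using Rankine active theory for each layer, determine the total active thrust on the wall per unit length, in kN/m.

K_a1 = tan²(45°−25.7°/2) = 0.3950; K_a2 = tan²(45°−38.9°/2) = 0.2285.
Layer 1: σ at base = K_a1 γ₁ h₁ = 22.87 kPa; P₁ = ½×22.87×3.0 = 34.31.
Layer 2: σ_v at top = γ₁h₁ = 57.90; σ_h top = K_a2×57.90 = 13.23; σ_h base = K_a2×(57.90+17.3×3.6) = 27.46.
P₂ = ½(13.23+27.46)×3.6 = 73.25. Total P_a = 34.31+73.25 = 107.6 kN/m.

108 kN/m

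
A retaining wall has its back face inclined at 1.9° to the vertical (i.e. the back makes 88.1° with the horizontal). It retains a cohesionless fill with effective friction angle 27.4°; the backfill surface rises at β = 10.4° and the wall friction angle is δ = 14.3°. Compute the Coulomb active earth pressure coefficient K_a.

0.403

K_a = sin²(α+φ) / [sin²α · sin(α−δ) · (1 + √{sin(φ+δ)sin(φ−β) / (sin(α−δ)sin(α+β))})²].
With α = 88.1°, φ = 27.4°, δ = 14.3°, β = 10.4°: K_a = 0.4025.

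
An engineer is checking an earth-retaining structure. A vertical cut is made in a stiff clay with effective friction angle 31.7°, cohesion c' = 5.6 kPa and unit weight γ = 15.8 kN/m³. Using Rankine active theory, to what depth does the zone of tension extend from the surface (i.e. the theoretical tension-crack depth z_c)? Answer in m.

K_a = tan²(45° − 31.7°/2) = 0.3111; √K_a = 0.5577.
The active pressure is zero where K_a γ z = 2c√K_a, so z_c = 2c/(γ√K_a) = 2×5.6/(15.8×0.5577) = 1.271 m.

1.27 m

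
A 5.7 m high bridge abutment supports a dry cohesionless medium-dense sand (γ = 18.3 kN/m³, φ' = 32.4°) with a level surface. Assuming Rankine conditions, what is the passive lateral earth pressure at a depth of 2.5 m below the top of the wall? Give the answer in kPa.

151 kPa

K_p = (1 + sin φ)/(1 − sin φ) = 3.309.
σ_h = K_p γ z = 3.309 × 18.3 × 2.5 = 151.4 kPa.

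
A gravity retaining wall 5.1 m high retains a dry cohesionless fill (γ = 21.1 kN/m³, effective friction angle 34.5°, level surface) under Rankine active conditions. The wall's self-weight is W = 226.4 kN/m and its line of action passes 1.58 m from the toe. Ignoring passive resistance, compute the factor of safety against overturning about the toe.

K_a = tan²(45° − 34.5°/2) = 0.2768.
P_a = ½K_aγH² = 0.5×0.2768×21.1×5.1² = 75.96 kN/m, acting at H/3 = 1.700 m above the base.
Overturning moment M_o = P_a × H/3 = 75.96 × 1.700 = 129.1.
Resisting moment M_r = W × 1.58 = 226.4 × 1.58 = 357.7.
FS_overturning = M_r/M_o = 357.7/129.1 = 2.770.

2.77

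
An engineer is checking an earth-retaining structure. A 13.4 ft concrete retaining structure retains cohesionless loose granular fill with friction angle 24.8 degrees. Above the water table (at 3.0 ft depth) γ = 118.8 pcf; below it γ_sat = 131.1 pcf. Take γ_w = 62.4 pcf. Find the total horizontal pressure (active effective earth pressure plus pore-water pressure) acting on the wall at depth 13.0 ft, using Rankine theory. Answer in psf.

K_a = (1 − sin φ)/(1 + sin φ) = 0.4090.
γ' = 131.1 − 62.4 = 68.70 pcf.
Effective vertical stress at 13.0 ft: σ'_v = 118.8×3.0 + 68.70×10.0 = 1043 psf.
σ'_h = K_a σ'_v = 0.4090 × 1043 = 426.7 psf; u = γ_w × 10.0 = 624.0 psf.
Total σ_h = 426.7 + 624.0 = 1051 psf.

1050 psf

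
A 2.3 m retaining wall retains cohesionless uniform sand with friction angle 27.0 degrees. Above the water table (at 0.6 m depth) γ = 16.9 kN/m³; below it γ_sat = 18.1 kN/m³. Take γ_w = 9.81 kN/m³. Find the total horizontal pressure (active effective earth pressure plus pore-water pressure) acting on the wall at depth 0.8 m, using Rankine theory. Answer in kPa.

K_a = (1 − sin φ)/(1 + sin φ) = 0.3755.
γ' = 18.1 − 9.81 = 8.290 kN/m³.
Effective vertical stress at 0.8 m: σ'_v = 16.9×0.6 + 8.290×0.200 = 11.80 kPa.
σ'_h = K_a σ'_v = 0.3755 × 11.80 = 4.430 kPa; u = γ_w × 0.200 = 1.962 kPa.
Total σ_h = 4.430 + 1.962 = 6.392 kPa.

6.39 kPa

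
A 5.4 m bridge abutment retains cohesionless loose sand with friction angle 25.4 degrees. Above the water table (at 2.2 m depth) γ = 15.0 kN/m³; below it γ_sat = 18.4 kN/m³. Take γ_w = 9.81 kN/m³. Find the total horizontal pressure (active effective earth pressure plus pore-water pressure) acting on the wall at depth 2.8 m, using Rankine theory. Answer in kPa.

21.1 kPa

K_a = (1 − sin φ)/(1 + sin φ) = 0.3996.
γ' = 18.4 − 9.81 = 8.590 kN/m³.
Effective vertical stress at 2.8 m: σ'_v = 15.0×2.2 + 8.590×0.600 = 38.15 kPa.
σ'_h = K_a σ'_v = 0.3996 × 38.15 = 15.25 kPa; u = γ_w × 0.600 = 5.886 kPa.
Total σ_h = 15.25 + 5.886 = 21.13 kPa.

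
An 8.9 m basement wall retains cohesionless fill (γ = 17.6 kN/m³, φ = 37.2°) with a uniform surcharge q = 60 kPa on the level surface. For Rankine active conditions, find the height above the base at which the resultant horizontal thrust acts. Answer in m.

3.61 m

K_a = 0.2464.
Triangular part P₁ = ½K_aγH² = 171.8 at H/3 = 2.967 m; rectangular part P₂ = K_a q H = 131.6 at H/2 = 4.450 m.
ȳ = (P₁·2.967 + P₂·4.450)/(P₁+P₂) = 3.610 m.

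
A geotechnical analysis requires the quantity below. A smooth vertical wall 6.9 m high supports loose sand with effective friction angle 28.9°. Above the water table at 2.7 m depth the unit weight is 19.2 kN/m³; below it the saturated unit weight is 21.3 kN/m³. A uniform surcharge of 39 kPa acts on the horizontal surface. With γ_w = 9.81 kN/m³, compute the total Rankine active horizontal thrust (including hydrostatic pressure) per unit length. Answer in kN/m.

316 kN/m

K_a = tan²(45° − φ/2) = 0.3484.
γ' = 21.3 − 9.81 = 11.49 kN/m³. h₂ = H − d_w = 4.2 m.
σ'_h: at surface K_a·q = 13.59; at WT K_a(q+γd_w) = 31.65; at base K_a(q+γd_w+γ'h₂) = 48.46 kPa.
P₁ = ½(13.59+31.65)×2.7 = 61.06; P₂ = ½(31.65+48.46)×4.2 = 168.2; P_w = ½γ_w h₂² = 86.52.
Total = 61.06+168.2+86.52 = 315.8 kN/m.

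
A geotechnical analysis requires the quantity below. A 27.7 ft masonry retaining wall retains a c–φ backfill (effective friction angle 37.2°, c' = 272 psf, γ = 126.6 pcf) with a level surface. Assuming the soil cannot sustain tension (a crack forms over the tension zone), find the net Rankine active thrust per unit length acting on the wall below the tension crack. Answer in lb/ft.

K_a = 0.2464; √K_a = 0.4964.
Tension-crack depth z_c = 2c/(γ√K_a) = 2×272/(126.6×0.4964) = 8.656 ft.
σ_a at base = K_a γ H − 2c√K_a = 0.2464×126.6×27.7 − 2×272×0.4964 = 594.1 psf.
P_a = ½ × 594.1 × (H − z_c) = 0.5×594.1×19.04 = 5657 lb/ft.

5660 lb/ft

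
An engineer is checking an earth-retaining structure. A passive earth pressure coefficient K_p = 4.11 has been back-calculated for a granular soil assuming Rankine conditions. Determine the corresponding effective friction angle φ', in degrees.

37.5°

K_p = (1+sin φ)/(1−sin φ) ⇒ sin φ = (K_p − 1)/(K_p + 1) = 0.6086.
φ = arcsin(0.6086) = 37.49°.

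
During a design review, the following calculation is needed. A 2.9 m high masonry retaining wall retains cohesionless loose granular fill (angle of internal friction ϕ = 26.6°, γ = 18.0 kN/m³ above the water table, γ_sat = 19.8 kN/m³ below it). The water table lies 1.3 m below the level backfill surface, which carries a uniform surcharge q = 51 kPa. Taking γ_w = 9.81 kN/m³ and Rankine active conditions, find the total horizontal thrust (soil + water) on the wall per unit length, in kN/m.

K_a = tan²(45° − φ/2) = 0.3814.
γ' = 19.8 − 9.81 = 9.990 kN/m³. h₂ = H − d_w = 1.6 m.
σ'_h: at surface K_a·q = 19.45; at WT K_a(q+γd_w) = 28.38; at base K_a(q+γd_w+γ'h₂) = 34.48 kPa.
P₁ = ½(19.45+28.38)×1.3 = 31.09; P₂ = ½(28.38+34.48)×1.6 = 50.28; P_w = ½γ_w h₂² = 12.56.
Total = 31.09+50.28+12.56 = 93.93 kN/m.

93.9 kN/m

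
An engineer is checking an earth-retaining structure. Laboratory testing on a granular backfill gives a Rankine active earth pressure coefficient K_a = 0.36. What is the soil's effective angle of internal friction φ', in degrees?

K_a = tan²(45° − φ/2) ⇒ 45° − φ/2 = arctan(√0.36) = 30.96°.
φ = 2(45° − 30.96°) = 28.07°.

28.1°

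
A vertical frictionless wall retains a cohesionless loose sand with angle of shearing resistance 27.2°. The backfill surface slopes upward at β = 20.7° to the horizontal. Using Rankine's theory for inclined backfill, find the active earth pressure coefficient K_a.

K_a = cos β · (cos β − √(cos²β − cos²φ)) / (cos β + √(cos²β − cos²φ)).
cos β = 0.9354, cos φ = 0.8894, √(cos²β − cos²φ) = 0.2898.
K_a = 0.9354 × (0.9354 − 0.2898)/(0.9354 + 0.2898) = 0.4929.

0.493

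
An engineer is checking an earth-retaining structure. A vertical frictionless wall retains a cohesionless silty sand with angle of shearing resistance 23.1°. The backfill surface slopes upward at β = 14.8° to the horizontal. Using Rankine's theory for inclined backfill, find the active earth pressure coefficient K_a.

K_a = cos β · (cos β − √(cos²β − cos²φ)) / (cos β + √(cos²β − cos²φ)).
cos β = 0.9668, cos φ = 0.9198, √(cos²β − cos²φ) = 0.2978.
K_a = 0.9668 × (0.9668 − 0.2978)/(0.9668 + 0.2978) = 0.5115.

0.511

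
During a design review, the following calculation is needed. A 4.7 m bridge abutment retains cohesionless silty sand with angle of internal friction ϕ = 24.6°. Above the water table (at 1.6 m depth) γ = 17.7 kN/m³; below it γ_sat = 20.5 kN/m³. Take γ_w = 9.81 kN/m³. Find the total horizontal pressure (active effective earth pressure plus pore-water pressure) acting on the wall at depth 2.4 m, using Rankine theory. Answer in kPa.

K_a = (1 − sin φ)/(1 + sin φ) = 0.4121.
γ' = 20.5 − 9.81 = 10.69 kN/m³.
Effective vertical stress at 2.4 m: σ'_v = 17.7×1.6 + 10.69×0.800 = 36.87 kPa.
σ'_h = K_a σ'_v = 0.4121 × 36.87 = 15.20 kPa; u = γ_w × 0.800 = 7.848 kPa.
Total σ_h = 15.20 + 7.848 = 23.04 kPa.

23.0 kPa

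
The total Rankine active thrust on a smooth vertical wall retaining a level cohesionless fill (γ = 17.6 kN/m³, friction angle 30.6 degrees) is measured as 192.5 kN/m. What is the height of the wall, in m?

8.20 m

K_a = 0.3253. P_a = ½ K_a γ H² ⇒ H = √(2P_a/(K_a γ)).
H = √(2×192.5/(0.3253×17.6)) = 8.200 m.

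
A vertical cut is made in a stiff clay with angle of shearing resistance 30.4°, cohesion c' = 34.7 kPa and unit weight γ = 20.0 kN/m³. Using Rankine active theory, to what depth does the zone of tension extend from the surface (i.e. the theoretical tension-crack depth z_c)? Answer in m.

K_a = tan²(45° − 30.4°/2) = 0.3280; √K_a = 0.5727.
The active pressure is zero where K_a γ z = 2c√K_a, so z_c = 2c/(γ√K_a) = 2×34.7/(20.0×0.5727) = 6.059 m.

6.06 m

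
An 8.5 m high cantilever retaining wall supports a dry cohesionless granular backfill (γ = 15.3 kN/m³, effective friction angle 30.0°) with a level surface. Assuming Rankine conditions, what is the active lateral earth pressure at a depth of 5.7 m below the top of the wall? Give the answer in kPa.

29.1 kPa

K_a = (1 − sin φ)/(1 + sin φ) = 0.3333.
σ_h = K_a γ z = 0.3333 × 15.3 × 5.7 = 29.07 kPa.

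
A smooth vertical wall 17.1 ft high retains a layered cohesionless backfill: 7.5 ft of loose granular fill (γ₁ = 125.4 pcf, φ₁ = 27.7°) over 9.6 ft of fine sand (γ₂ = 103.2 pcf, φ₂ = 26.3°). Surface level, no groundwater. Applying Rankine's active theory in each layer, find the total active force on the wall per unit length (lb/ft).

K_a1 = tan²(45°−27.7°/2) = 0.3653; K_a2 = tan²(45°−26.3°/2) = 0.3859.
Layer 1: σ at base = K_a1 γ₁ h₁ = 343.6 psf; P₁ = ½×343.6×7.5 = 1288.
Layer 2: σ_v at top = γ₁h₁ = 940.5; σ_h top = K_a2×940.5 = 363.0; σ_h base = K_a2×(940.5+103.2×9.6) = 745.3.
P₂ = ½(363.0+745.3)×9.6 = 5320. Total P_a = 1288+5320 = 6608 lb/ft.

6610 lb/ft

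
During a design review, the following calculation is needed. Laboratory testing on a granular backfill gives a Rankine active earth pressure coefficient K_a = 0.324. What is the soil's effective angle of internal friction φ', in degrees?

30.7°

K_a = tan²(45° − φ/2) ⇒ 45° − φ/2 = arctan(√0.324) = 29.65°.
φ = 2(45° − 29.65°) = 30.70°.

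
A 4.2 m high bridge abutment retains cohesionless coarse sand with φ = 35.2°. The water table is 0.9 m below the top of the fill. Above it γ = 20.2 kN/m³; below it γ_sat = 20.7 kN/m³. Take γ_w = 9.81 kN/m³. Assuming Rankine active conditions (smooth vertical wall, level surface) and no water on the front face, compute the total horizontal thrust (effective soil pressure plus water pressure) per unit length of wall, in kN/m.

K_a = tan²(45° − φ/2) = 0.2687.
γ' = 20.7 − 9.81 = 10.89 kN/m³. Depth below WT = 3.3 m.
σ'_h at WT = K_a γ d_w = 4.885 kPa; at base = 4.885 + K_a γ' × 3.3 = 14.54 kPa.
P₁ (0–0.9 m) = ½×4.885×0.9 = 2.198. P₂ (0.9–4.2 m) = ½(4.885+14.54)×3.3 = 32.05.
P_w = ½ γ_w h₂² = 0.5×9.81×3.3² = 53.42. Total = 2.198+32.05+53.42 = 87.67 kN/m.

87.7 kN/m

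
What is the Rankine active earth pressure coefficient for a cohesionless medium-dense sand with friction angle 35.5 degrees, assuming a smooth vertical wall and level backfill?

K_a = tan²(45° − φ/2) = tan²(27.25°) = 0.2653.

0.265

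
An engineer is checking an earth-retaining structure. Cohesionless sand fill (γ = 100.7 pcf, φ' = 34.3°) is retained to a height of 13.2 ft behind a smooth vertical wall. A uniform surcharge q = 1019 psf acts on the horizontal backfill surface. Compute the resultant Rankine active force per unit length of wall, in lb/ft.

6200 lb/ft

K_a = tan²(45° − φ/2) = 0.2792.
Soil triangle: ½ K_a γ H² = 0.5×0.2792×100.7×13.2² = 2449 lb/ft.
Surcharge rectangle: K_a q H = 0.2792×1019×13.2 = 3755 lb/ft.
Total = 2449 + 3755 = 6204 lb/ft.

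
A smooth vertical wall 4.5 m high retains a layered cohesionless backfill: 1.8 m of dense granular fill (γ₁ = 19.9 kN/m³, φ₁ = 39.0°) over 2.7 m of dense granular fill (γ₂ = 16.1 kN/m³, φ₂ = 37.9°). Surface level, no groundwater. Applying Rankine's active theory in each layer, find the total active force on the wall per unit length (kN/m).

K_a1 = tan²(45°−39.0°/2) = 0.2275; K_a2 = tan²(45°−37.9°/2) = 0.2389.
Layer 1: σ at base = K_a1 γ₁ h₁ = 8.149 kPa; P₁ = ½×8.149×1.8 = 7.334.
Layer 2: σ_v at top = γ₁h₁ = 35.82; σ_h top = K_a2×35.82 = 8.559; σ_h base = K_a2×(35.82+16.1×2.7) = 18.95.
P₂ = ½(8.559+18.95)×2.7 = 37.13. Total P_a = 7.334+37.13 = 44.47 kN/m.

44.5 kN/m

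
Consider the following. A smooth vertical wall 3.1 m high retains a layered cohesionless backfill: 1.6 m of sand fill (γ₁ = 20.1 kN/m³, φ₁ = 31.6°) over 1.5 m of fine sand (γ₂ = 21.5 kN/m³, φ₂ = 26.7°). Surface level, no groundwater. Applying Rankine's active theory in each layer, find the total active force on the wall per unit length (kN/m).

35.6 kN/m

K_a1 = tan²(45°−31.6°/2) = 0.3123; K_a2 = tan²(45°−26.7°/2) = 0.3800.
Layer 1: σ at base = K_a1 γ₁ h₁ = 10.05 kPa; P₁ = ½×10.05×1.6 = 8.036.
Layer 2: σ_v at top = γ₁h₁ = 32.16; σ_h top = K_a2×32.16 = 12.22; σ_h base = K_a2×(32.16+21.5×1.5) = 24.47.
P₂ = ½(12.22+24.47)×1.5 = 27.52. Total P_a = 8.036+27.52 = 35.56 kN/m.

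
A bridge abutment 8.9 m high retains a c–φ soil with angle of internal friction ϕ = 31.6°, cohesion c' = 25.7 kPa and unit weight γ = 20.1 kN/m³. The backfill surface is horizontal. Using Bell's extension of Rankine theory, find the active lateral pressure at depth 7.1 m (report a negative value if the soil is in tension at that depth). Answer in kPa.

15.8 kPa

K_a = (1 − sin φ)/(1 + sin φ) = 0.3123.
σ_a = K_a γ z − 2c√K_a = 0.3123×20.1×7.1 − 2×25.7×0.5589 = 15.85 kPa.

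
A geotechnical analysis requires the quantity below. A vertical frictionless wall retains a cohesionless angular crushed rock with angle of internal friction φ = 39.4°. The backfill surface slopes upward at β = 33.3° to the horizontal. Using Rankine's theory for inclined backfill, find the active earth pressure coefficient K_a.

0.375

K_a = cos β · (cos β − √(cos²β − cos²φ)) / (cos β + √(cos²β − cos²φ)).
cos β = 0.8358, cos φ = 0.7727, √(cos²β − cos²φ) = 0.3185.
K_a = 0.8358 × (0.8358 − 0.3185)/(0.8358 + 0.3185) = 0.3745.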